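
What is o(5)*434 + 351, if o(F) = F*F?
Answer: 11201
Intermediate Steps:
o(F) = F**2
o(5)*434 + 351 = 5**2*434 + 351 = 25*434 + 351 = 10850 + 351 = 11201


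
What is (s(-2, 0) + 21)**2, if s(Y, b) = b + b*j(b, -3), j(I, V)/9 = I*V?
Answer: 441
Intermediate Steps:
j(I, V) = 9*I*V (j(I, V) = 9*(I*V) = 9*I*V)
s(Y, b) = b - 27*b**2 (s(Y, b) = b + b*(9*b*(-3)) = b + b*(-27*b) = b - 27*b**2)
(s(-2, 0) + 21)**2 = (0*(1 - 27*0) + 21)**2 = (0*(1 + 0) + 21)**2 = (0*1 + 21)**2 = (0 + 21)**2 = 21**2 = 441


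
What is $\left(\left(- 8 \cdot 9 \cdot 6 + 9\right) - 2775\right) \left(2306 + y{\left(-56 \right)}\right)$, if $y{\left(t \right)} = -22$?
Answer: $-7304232$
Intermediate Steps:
$\left(\left(- 8 \cdot 9 \cdot 6 + 9\right) - 2775\right) \left(2306 + y{\left(-56 \right)}\right) = \left(\left(- 8 \cdot 9 \cdot 6 + 9\right) - 2775\right) \left(2306 - 22\right) = \left(\left(\left(-8\right) 54 + 9\right) - 2775\right) 2284 = \left(\left(-432 + 9\right) - 2775\right) 2284 = \left(-423 - 2775\right) 2284 = \left(-3198\right) 2284 = -7304232$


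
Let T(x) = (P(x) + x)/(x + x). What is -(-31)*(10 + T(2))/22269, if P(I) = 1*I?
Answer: 341/22269 ≈ 0.015313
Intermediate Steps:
P(I) = I
T(x) = 1 (T(x) = (x + x)/(x + x) = (2*x)/((2*x)) = (2*x)*(1/(2*x)) = 1)
-(-31)*(10 + T(2))/22269 = -(-31)*(10 + 1)/22269 = -(-31)*11*(1/22269) = -1*(-341)*(1/22269) = 341*(1/22269) = 341/22269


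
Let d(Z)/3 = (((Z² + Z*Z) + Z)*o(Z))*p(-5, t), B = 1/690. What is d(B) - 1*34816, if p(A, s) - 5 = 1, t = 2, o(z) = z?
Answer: -158852351827/4562625 ≈ -34816.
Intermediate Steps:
p(A, s) = 6 (p(A, s) = 5 + 1 = 6)
B = 1/690 ≈ 0.0014493
d(Z) = 18*Z*(Z + 2*Z²) (d(Z) = 3*((((Z² + Z*Z) + Z)*Z)*6) = 3*((((Z² + Z²) + Z)*Z)*6) = 3*(((2*Z² + Z)*Z)*6) = 3*(((Z + 2*Z²)*Z)*6) = 3*((Z*(Z + 2*Z²))*6) = 3*(6*Z*(Z + 2*Z²)) = 18*Z*(Z + 2*Z²))
d(B) - 1*34816 = (1/690)²*(18 + 36*(1/690)) - 1*34816 = (18 + 6/115)/476100 - 34816 = (1/476100)*(2076/115) - 34816 = 173/4562625 - 34816 = -158852351827/4562625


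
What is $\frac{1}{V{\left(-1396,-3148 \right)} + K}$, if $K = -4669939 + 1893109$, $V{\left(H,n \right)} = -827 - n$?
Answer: $- \frac{1}{2774509} \approx -3.6042 \cdot 10^{-7}$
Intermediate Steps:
$K = -2776830$
$\frac{1}{V{\left(-1396,-3148 \right)} + K} = \frac{1}{\left(-827 - -3148\right) - 2776830} = \frac{1}{\left(-827 + 3148\right) - 2776830} = \frac{1}{2321 - 2776830} = \frac{1}{-2774509} = - \frac{1}{2774509}$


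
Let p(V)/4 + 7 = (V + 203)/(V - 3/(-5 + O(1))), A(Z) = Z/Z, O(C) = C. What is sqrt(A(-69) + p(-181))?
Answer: I*sqrt(14289499)/721 ≈ 5.2429*I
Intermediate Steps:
A(Z) = 1
p(V) = -28 + 4*(203 + V)/(3/4 + V) (p(V) = -28 + 4*((V + 203)/(V - 3/(-5 + 1))) = -28 + 4*((203 + V)/(V - 3/(-4))) = -28 + 4*((203 + V)/(V - 3*(-1/4))) = -28 + 4*((203 + V)/(V + 3/4)) = -28 + 4*((203 + V)/(3/4 + V)) = -28 + 4*(203 + V)/(3/4 + V))
sqrt(A(-69) + p(-181)) = sqrt(1 + 4*(791 - 24*(-181))/(3 + 4*(-181))) = sqrt(1 + 4*(791 + 4344)/(3 - 724)) = sqrt(1 + 4*5135/(-721)) = sqrt(1 + 4*(-1/721)*5135) = sqrt(1 - 20540/721) = sqrt(-19819/721) = I*sqrt(14289499)/721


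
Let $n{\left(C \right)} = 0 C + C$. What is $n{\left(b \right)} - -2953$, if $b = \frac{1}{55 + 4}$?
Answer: $\frac{174228}{59} \approx 2953.0$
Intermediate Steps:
$b = \frac{1}{59} \approx 0.016949$
$n{\left(C \right)} = C$ ($n{\left(C \right)} = 0 + C = C$)
$n{\left(b \right)} - -2953 = \frac{1}{59} - -2953 = \frac{1}{59} + 2953 = \frac{174228}{59}$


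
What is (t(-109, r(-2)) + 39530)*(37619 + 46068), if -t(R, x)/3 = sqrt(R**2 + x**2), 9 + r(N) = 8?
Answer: 3308147110 - 251061*sqrt(11882) ≈ 3.2808e+9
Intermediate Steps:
r(N) = -1 (r(N) = -9 + 8 = -1)
t(R, x) = -3*sqrt(R**2 + x**2)
(t(-109, r(-2)) + 39530)*(37619 + 46068) = (-3*sqrt((-109)**2 + (-1)**2) + 39530)*(37619 + 46068) = (-3*sqrt(11881 + 1) + 39530)*83687 = (-3*sqrt(11882) + 39530)*83687 = (39530 - 3*sqrt(11882))*83687 = 3308147110 - 251061*sqrt(11882)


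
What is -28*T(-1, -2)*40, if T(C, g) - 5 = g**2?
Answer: -10080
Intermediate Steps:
T(C, g) = 5 + g**2
-28*T(-1, -2)*40 = -28*(5 + (-2)**2)*40 = -28*(5 + 4)*40 = -28*9*40 = -252*40 = -10080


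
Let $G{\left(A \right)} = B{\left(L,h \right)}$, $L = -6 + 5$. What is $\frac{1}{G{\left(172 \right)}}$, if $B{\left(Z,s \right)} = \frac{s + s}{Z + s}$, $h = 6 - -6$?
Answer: $\frac{11}{24} \approx 0.45833$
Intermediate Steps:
$L = -1$
$h = 12$ ($h = 6 + 6 = 12$)
$B{\left(Z,s \right)} = \frac{2 s}{Z + s}$
$G{\left(A \right)} = \frac{24}{11}$ ($G{\left(A \right)} = 2 \cdot 12 \frac{1}{-1 + 12} = 2 \cdot 12 \cdot \frac{1}{11} = \frac{24}{11}$)
$\frac{1}{G{\left(172 \right)}} = \frac{1}{\frac{24}{11}} = \frac{11}{24}$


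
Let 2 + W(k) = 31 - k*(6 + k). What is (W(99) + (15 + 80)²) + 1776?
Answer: 435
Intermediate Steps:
W(k) = 29 - k*(6 + k) (W(k) = -2 + (31 - k*(6 + k)) = 29 - k*(6 + k))
(W(99) + (15 + 80)²) + 1776 = ((29 - 1*99² - 6*99) + (15 + 80)²) + 1776 = ((29 - 1*9801 - 594) + 95²) + 1776 = ((29 - 9801 - 594) + 9025) + 1776 = (-10366 + 9025) + 1776 = -1341 + 1776 = 435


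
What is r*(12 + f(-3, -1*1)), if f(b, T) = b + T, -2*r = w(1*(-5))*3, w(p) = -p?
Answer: -60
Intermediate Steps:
r = -15/2 (r = -(-(-5))*3/2 = -(-1*(-5))*3/2 = -5*3/2 = -½*15 = -15/2 ≈ -7.5000)
f(b, T) = T + b
r*(12 + f(-3, -1*1)) = -15*(12 + (-1*1 - 3))/2 = -15*(12 + (-1 - 3))/2 = -15*(12 - 4)/2 = -15/2*8 = -60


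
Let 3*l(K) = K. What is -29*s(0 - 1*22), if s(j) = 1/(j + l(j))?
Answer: 87/88 ≈ 0.98864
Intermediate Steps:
l(K) = K/3
s(j) = 3/(4*j) (s(j) = 1/(j + j/3) = 1/(4*j/3) = 3/(4*j))
-29*s(0 - 1*22) = -87/(4*(0 - 1*22)) = -87/(4*(0 - 22)) = -87/(4*(-22)) = -87*(-1)/(4*22) = -29*(-3/88) = 87/88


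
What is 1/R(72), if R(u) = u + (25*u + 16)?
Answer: 1/1888 ≈ 0.00052966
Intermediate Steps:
R(u) = 16 + 26*u (R(u) = u + (16 + 25*u) = 16 + 26*u)
1/R(72) = 1/(16 + 26*72) = 1/(16 + 1872) = 1/1888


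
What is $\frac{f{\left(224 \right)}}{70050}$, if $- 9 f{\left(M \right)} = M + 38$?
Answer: $- \frac{131}{315225} \approx -0.00041558$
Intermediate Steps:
$f{\left(M \right)} = - \frac{38}{9} - \frac{M}{9}$ ($f{\left(M \right)} = - \frac{M + 38}{9} = - \frac{38 + M}{9} = - \frac{38}{9} - \frac{M}{9}$)
$\frac{f{\left(224 \right)}}{70050} = \frac{- \frac{38}{9} - \frac{224}{9}}{70050} = \left(- \frac{38}{9} - \frac{224}{9}\right) \frac{1}{70050} = \left(- \frac{262}{9}\right) \frac{1}{70050} = - \frac{131}{315225}$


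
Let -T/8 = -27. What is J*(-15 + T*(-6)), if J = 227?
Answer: -297597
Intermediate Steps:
T = 216 (T = -8*(-27) = 216)
J*(-15 + T*(-6)) = 227*(-15 + 216*(-6)) = 227*(-15 - 1296) = 227*(-1311) = -297597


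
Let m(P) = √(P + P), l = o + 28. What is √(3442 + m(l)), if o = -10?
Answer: 2*√862 ≈ 58.720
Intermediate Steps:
l = 18 (l = -10 + 28 = 18)
m(P) = √2*√P (m(P) = √(2*P) = √2*√P)
√(3442 + m(l)) = √(3442 + √2*√18) = √(3442 + √2*(3*√2)) = √(3442 + 6) = √3448 = 2*√862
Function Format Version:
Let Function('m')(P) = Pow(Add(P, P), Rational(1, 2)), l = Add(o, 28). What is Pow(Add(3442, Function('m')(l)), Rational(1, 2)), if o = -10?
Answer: Mul(2, Pow(862, Rational(1, 2))) ≈ 58.720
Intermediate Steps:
l = 18 (l = Add(-10, 28) = 18)
Function('m')(P) = Mul(Pow(2, Rational(1, 2)), Pow(P, Rational(1, 2))) (Function('m')(P) = Pow(Mul(2, P), Rational(1, 2)) = Mul(Pow(2, Rational(1, 2)), Pow(P, Rational(1, 2))))
Pow(Add(3442, Function('m')(l)), Rational(1, 2)) = Pow(Add(3442, Mul(Pow(2, Rational(1, 2)), Pow(18, Rational(1, 2)))), Rational(1, 2)) = Pow(Add(3442, Mul(Pow(2, Rational(1, 2)), Mul(3, Pow(2, Rational(1, 2))))), Rational(1, 2)) = Pow(Add(3442, 6), Rational(1, 2)) = Pow(3448, Rational(1, 2)) = Mul(2, Pow(862, Rational(1, 2)))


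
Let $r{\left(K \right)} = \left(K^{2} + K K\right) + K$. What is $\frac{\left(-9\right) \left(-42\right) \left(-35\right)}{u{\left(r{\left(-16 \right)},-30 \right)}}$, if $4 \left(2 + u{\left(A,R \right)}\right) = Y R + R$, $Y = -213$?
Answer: $- \frac{6615}{794} \approx -8.3312$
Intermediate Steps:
$r{\left(K \right)} = K + 2 K^{2}$ ($r{\left(K \right)} = \left(K^{2} + K^{2}\right) + K = 2 K^{2} + K = K + 2 K^{2}$)
$u{\left(A,R \right)} = -2 - 53 R$ ($u{\left(A,R \right)} = -2 + \frac{- 213 R + R}{4} = -2 + \frac{\left(-212\right) R}{4} = -2 - 53 R$)
$\frac{\left(-9\right) \left(-42\right) \left(-35\right)}{u{\left(r{\left(-16 \right)},-30 \right)}} = \frac{\left(-9\right) \left(-42\right) \left(-35\right)}{-2 - -1590} = \frac{378 \left(-35\right)}{-2 + 1590} = - \frac{13230}{1588} = \left(-13230\right) \frac{1}{1588} = - \frac{6615}{794}$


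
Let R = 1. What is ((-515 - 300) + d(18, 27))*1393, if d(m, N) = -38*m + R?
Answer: -2086714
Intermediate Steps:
d(m, N) = 1 - 38*m (d(m, N) = -38*m + 1 = 1 - 38*m)
((-515 - 300) + d(18, 27))*1393 = ((-515 - 300) + (1 - 38*18))*1393 = (-815 + (1 - 684))*1393 = (-815 - 683)*1393 = -1498*1393 = -2086714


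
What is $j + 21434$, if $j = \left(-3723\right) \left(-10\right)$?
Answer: $58664$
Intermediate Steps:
$j = 37230$
$j + 21434 = 37230 + 21434 = 58664$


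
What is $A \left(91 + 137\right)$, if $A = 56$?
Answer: $12768$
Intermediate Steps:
$A \left(91 + 137\right) = 56 \left(91 + 137\right) = 56 \cdot 228 = 12768$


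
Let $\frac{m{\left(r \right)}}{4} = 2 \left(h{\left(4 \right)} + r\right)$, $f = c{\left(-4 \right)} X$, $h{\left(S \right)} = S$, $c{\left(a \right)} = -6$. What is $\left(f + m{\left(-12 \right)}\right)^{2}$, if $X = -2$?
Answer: $2704$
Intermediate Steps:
$f = 12$ ($f = \left(-6\right) \left(-2\right) = 12$)
$m{\left(r \right)} = 32 + 8 r$ ($m{\left(r \right)} = 4 \cdot 2 \left(4 + r\right) = 4 \left(8 + 2 r\right) = 32 + 8 r$)
$\left(f + m{\left(-12 \right)}\right)^{2} = \left(12 + \left(32 + 8 \left(-12\right)\right)\right)^{2} = \left(12 + \left(32 - 96\right)\right)^{2} = \left(12 - 64\right)^{2} = \left(-52\right)^{2} = 2704$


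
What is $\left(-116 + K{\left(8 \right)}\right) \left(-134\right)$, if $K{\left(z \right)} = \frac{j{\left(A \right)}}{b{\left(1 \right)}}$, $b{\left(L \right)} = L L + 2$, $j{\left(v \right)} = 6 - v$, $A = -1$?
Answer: $\frac{45694}{3} \approx 15231.0$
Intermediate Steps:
$b{\left(L \right)} = 2 + L^{2}$ ($b{\left(L \right)} = L^{2} + 2 = 2 + L^{2}$)
$K{\left(z \right)} = \frac{7}{3}$ ($K{\left(z \right)} = \frac{6 - -1}{2 + 1^{2}} = \frac{6 + 1}{2 + 1} = \frac{7}{3}$)
$\left(-116 + K{\left(8 \right)}\right) \left(-134\right) = \left(-116 + \frac{7}{3}\right) \left(-134\right) = \left(- \frac{341}{3}\right) \left(-134\right) = \frac{45694}{3}$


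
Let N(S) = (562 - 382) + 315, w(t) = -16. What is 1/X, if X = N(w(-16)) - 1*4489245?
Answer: -1/4488750 ≈ -2.2278e-7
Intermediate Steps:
N(S) = 495 (N(S) = 180 + 315 = 495)
X = -4488750 (X = 495 - 1*4489245 = 495 - 4489245 = -4488750)
1/X = 1/(-4488750) = -1/4488750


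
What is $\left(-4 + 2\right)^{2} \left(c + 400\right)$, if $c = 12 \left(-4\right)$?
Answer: $1408$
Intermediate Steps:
$c = -48$
$\left(-4 + 2\right)^{2} \left(c + 400\right) = \left(-4 + 2\right)^{2} \left(-48 + 400\right) = \left(-2\right)^{2} \cdot 352 = 4 \cdot 352 = 1408$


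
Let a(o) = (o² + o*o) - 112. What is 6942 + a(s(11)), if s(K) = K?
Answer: 7072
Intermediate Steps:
a(o) = -112 + 2*o² (a(o) = (o² + o²) - 112 = 2*o² - 112 = -112 + 2*o²)
6942 + a(s(11)) = 6942 + (-112 + 2*11²) = 6942 + (-112 + 2*121) = 6942 + (-112 + 242) = 6942 + 130 = 7072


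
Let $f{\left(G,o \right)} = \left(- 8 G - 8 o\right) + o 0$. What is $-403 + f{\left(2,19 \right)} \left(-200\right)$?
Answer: $33197$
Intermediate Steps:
$f{\left(G,o \right)} = - 8 G - 8 o$ ($f{\left(G,o \right)} = \left(- 8 G - 8 o\right) + 0 = - 8 G - 8 o$)
$-403 + f{\left(2,19 \right)} \left(-200\right) = -403 + \left(\left(-8\right) 2 - 152\right) \left(-200\right) = -403 + \left(-16 - 152\right) \left(-200\right) = -403 - -33600 = -403 + 33600 = 33197$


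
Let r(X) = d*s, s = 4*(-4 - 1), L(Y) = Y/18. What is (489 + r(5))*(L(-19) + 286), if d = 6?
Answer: 210289/2 ≈ 1.0514e+5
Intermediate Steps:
L(Y) = Y/18 (L(Y) = Y*(1/18) = Y/18)
s = -20 (s = 4*(-5) = -20)
r(X) = -120 (r(X) = 6*(-20) = -120)
(489 + r(5))*(L(-19) + 286) = (489 - 120)*((1/18)*(-19) + 286) = 369*(-19/18 + 286) = 369*(5129/18) = 210289/2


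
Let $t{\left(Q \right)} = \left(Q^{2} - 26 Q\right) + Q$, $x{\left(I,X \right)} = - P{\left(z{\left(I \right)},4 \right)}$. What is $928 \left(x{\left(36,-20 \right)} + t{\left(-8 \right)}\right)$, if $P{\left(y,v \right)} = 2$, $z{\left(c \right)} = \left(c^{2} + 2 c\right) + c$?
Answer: $243136$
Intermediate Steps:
$z{\left(c \right)} = c^{2} + 3 c$
$x{\left(I,X \right)} = -2$ ($x{\left(I,X \right)} = \left(-1\right) 2 = -2$)
$t{\left(Q \right)} = Q^{2} - 25 Q$
$928 \left(x{\left(36,-20 \right)} + t{\left(-8 \right)}\right) = 928 \left(-2 - 8 \left(-25 - 8\right)\right) = 928 \left(-2 - -264\right) = 928 \left(-2 + 264\right) = 928 \cdot 262 = 243136$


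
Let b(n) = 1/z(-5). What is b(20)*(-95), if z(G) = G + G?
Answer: 19/2 ≈ 9.5000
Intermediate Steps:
z(G) = 2*G
b(n) = -⅒ (b(n) = 1/(2*(-5)) = 1/(-10) = -⅒)
b(20)*(-95) = -⅒*(-95) = 19/2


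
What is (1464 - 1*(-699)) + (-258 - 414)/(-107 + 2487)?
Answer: 183831/85 ≈ 2162.7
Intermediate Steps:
(1464 - 1*(-699)) + (-258 - 414)/(-107 + 2487) = (1464 + 699) - 672/2380 = 2163 - 672*1/2380 = 2163 - 24/85 = 183831/85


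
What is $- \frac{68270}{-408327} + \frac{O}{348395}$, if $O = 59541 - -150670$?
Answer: $\frac{109619753647}{142259085165} \approx 0.77056$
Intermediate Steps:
$O = 210211$ ($O = 59541 + 150670 = 210211$)
$- \frac{68270}{-408327} + \frac{O}{348395} = - \frac{68270}{-408327} + \frac{210211}{348395} = \left(-68270\right) \left(- \frac{1}{408327}\right) + 210211 \cdot \frac{1}{348395} = \frac{68270}{408327} + \frac{210211}{348395} = \frac{109619753647}{142259085165}$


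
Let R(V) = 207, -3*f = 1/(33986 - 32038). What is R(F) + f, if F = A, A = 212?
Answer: 1209707/5844 ≈ 207.00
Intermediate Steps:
f = -1/5844 (f = -1/(3*(33986 - 32038)) = -⅓/1948 = -⅓*1/1948 = -1/5844 ≈ -0.00017112)
F = 212
R(F) + f = 207 - 1/5844 = 1209707/5844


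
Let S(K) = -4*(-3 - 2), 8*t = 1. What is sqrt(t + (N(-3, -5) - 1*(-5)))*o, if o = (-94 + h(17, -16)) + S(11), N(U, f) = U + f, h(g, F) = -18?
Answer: -23*I*sqrt(46) ≈ -155.99*I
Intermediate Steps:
t = 1/8 (t = (1/8)*1 = 1/8 ≈ 0.12500)
S(K) = 20 (S(K) = -4*(-5) = 20)
o = -92 (o = (-94 - 18) + 20 = -112 + 20 = -92)
sqrt(t + (N(-3, -5) - 1*(-5)))*o = sqrt(1/8 + ((-3 - 5) - 1*(-5)))*(-92) = sqrt(1/8 + (-8 + 5))*(-92) = sqrt(1/8 - 3)*(-92) = sqrt(-23/8)*(-92) = (I*sqrt(46)/4)*(-92) = -23*I*sqrt(46)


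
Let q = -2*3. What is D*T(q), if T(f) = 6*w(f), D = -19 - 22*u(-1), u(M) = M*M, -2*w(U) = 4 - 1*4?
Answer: 0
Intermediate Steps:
w(U) = 0 (w(U) = -(4 - 1*4)/2 = -(4 - 4)/2 = -1/2*0 = 0)
u(M) = M**2
D = -41 (D = -19 - 22*(-1)**2 = -19 - 22*1 = -19 - 22 = -41)
q = -6
T(f) = 0 (T(f) = 6*0 = 0)
D*T(q) = -41*0 = 0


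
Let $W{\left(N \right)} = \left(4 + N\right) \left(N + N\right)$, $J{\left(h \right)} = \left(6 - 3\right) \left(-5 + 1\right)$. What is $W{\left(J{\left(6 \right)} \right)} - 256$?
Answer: $-64$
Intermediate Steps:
$J{\left(h \right)} = -12$ ($J{\left(h \right)} = 3 \left(-4\right) = -12$)
$W{\left(N \right)} = 2 N \left(4 + N\right)$ ($W{\left(N \right)} = \left(4 + N\right) 2 N = 2 N \left(4 + N\right)$)
$W{\left(J{\left(6 \right)} \right)} - 256 = 2 \left(-12\right) \left(4 - 12\right) - 256 = 2 \left(-12\right) \left(-8\right) - 256 = 192 - 256 = -64$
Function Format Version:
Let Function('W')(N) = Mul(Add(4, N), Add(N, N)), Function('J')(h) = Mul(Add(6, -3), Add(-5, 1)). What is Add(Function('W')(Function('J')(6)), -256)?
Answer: -64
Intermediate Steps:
Function('J')(h) = -12 (Function('J')(h) = Mul(3, -4) = -12)
Function('W')(N) = Mul(2, N, Add(4, N)) (Function('W')(N) = Mul(Add(4, N), Mul(2, N)) = Mul(2, N, Add(4, N)))
Add(Function('W')(Function('J')(6)), -256) = Add(Mul(2, -12, Add(4, -12)), -256) = Add(Mul(2, -12, -8), -256) = Add(192, -256) = -64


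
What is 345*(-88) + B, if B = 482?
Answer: -29878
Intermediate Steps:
345*(-88) + B = 345*(-88) + 482 = -30360 + 482 = -29878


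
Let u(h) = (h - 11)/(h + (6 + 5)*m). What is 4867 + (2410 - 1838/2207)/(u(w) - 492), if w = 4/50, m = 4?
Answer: 1940308560023/399067533 ≈ 4862.1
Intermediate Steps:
w = 2/25 (w = 4*(1/50) = 2/25 ≈ 0.080000)
u(h) = (-11 + h)/(44 + h) (u(h) = (h - 11)/(h + (6 + 5)*4) = (-11 + h)/(h + 11*4) = (-11 + h)/(h + 44) = (-11 + h)/(44 + h))
4867 + (2410 - 1838/2207)/(u(w) - 492) = 4867 + (2410 - 1838/2207)/((-11 + 2/25)/(44 + 2/25) - 492) = 4867 + (2410 - 1838*1/2207)/(-273/25/(1102/25) - 492) = 4867 + (2410 - 1838/2207)/((25/1102)*(-273/25) - 492) = 4867 + 5317032/(2207*(-273/1102 - 492)) = 4867 + 5317032/(2207*(-542457/1102)) = 4867 + (5317032/2207)*(-1102/542457) = 4867 - 1953123088/399067533 = 1940308560023/399067533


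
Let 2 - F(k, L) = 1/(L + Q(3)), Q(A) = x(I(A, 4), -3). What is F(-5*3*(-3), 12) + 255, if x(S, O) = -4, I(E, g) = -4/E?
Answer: 2055/8 ≈ 256.88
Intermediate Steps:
Q(A) = -4
F(k, L) = 2 - 1/(-4 + L) (F(k, L) = 2 - 1/(L - 4) = 2 - 1/(-4 + L))
F(-5*3*(-3), 12) + 255 = (-9 + 2*12)/(-4 + 12) + 255 = (-9 + 24)/8 + 255 = (⅛)*15 + 255 = 15/8 + 255 = 2055/8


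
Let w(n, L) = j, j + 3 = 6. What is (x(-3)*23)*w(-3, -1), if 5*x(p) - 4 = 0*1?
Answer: 276/5 ≈ 55.200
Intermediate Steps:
x(p) = ⅘ (x(p) = ⅘ + (0*1)/5 = ⅘ + (⅕)*0 = ⅘ + 0 = ⅘)
j = 3 (j = -3 + 6 = 3)
w(n, L) = 3
(x(-3)*23)*w(-3, -1) = ((⅘)*23)*3 = (92/5)*3 = 276/5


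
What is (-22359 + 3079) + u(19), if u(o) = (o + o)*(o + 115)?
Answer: -14188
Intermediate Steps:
u(o) = 2*o*(115 + o) (u(o) = (2*o)*(115 + o) = 2*o*(115 + o))
(-22359 + 3079) + u(19) = (-22359 + 3079) + 2*19*(115 + 19) = -19280 + 2*19*134 = -19280 + 5092 = -14188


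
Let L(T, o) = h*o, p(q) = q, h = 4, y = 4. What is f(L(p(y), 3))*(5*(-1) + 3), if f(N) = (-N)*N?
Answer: 288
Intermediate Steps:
L(T, o) = 4*o
f(N) = -N**2
f(L(p(y), 3))*(5*(-1) + 3) = (-(4*3)**2)*(5*(-1) + 3) = (-1*12**2)*(-5 + 3) = -1*144*(-2) = -144*(-2) = 288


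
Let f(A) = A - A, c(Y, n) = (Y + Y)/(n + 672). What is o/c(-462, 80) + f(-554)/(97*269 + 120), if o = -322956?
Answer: 20238576/77 ≈ 2.6284e+5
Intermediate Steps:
c(Y, n) = 2*Y/(672 + n) (c(Y, n) = (2*Y)/(672 + n) = 2*Y/(672 + n))
f(A) = 0
o/c(-462, 80) + f(-554)/(97*269 + 120) = -322956/(2*(-462)/(672 + 80)) + 0/(97*269 + 120) = -322956/(2*(-462)/752) + 0/(26093 + 120) = -322956/(2*(-462)*(1/752)) + 0/26213 = -322956/(-231/188) + 0*(1/26213) = -322956*(-188/231) + 0 = 20238576/77 + 0 = 20238576/77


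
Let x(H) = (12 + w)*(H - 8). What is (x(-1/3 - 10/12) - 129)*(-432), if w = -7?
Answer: 75528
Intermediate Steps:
x(H) = -40 + 5*H (x(H) = (12 - 7)*(H - 8) = 5*(-8 + H) = -40 + 5*H)
(x(-1/3 - 10/12) - 129)*(-432) = ((-40 + 5*(-1/3 - 10/12)) - 129)*(-432) = ((-40 + 5*(-1*1/3 - 10*1/12)) - 129)*(-432) = ((-40 + 5*(-1/3 - 5/6)) - 129)*(-432) = ((-40 + 5*(-7/6)) - 129)*(-432) = ((-40 - 35/6) - 129)*(-432) = (-275/6 - 129)*(-432) = -1049/6*(-432) = 75528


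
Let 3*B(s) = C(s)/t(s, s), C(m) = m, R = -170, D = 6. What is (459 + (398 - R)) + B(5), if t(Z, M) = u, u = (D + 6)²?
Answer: 443669/432 ≈ 1027.0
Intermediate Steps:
u = 144 (u = (6 + 6)² = 12² = 144)
t(Z, M) = 144
B(s) = s/432 (B(s) = (s/144)/3 = s/432)
(459 + (398 - R)) + B(5) = (459 + (398 - 1*(-170))) + (1/432)*5 = (459 + (398 + 170)) + 5/432 = (459 + 568) + 5/432 = 1027 + 5/432 = 443669/432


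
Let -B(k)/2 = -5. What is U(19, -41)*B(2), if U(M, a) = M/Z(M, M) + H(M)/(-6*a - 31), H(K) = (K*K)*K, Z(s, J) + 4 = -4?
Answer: 50787/172 ≈ 295.27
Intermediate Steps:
B(k) = 10 (B(k) = -2*(-5) = 10)
Z(s, J) = -8 (Z(s, J) = -4 - 4 = -8)
H(K) = K³ (H(K) = K²*K = K³)
U(M, a) = -M/8 + M³/(-31 - 6*a) (U(M, a) = M/(-8) + M³/(-6*a - 31) = M*(-⅛) + M³/(-31 - 6*a) = -M/8 + M³/(-31 - 6*a))
U(19, -41)*B(2) = ((⅛)*19*(-31 - 8*19² - 6*(-41))/(31 + 6*(-41)))*10 = ((⅛)*19*(-31 - 8*361 + 246)/(31 - 246))*10 = ((⅛)*19*(-31 - 2888 + 246)/(-215))*10 = ((⅛)*19*(-1/215)*(-2673))*10 = (50787/1720)*10 = 50787/172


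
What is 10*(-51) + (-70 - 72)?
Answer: -652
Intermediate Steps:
10*(-51) + (-70 - 72) = -510 - 142 = -652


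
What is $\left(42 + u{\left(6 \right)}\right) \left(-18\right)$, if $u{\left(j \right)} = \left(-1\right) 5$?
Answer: $-666$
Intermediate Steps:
$u{\left(j \right)} = -5$
$\left(42 + u{\left(6 \right)}\right) \left(-18\right) = \left(42 - 5\right) \left(-18\right) = 37 \left(-18\right) = -666$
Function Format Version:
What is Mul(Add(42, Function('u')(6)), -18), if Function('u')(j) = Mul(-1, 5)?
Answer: -666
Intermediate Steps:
Function('u')(j) = -5
Mul(Add(42, Function('u')(6)), -18) = Mul(Add(42, -5), -18) = Mul(37, -18) = -666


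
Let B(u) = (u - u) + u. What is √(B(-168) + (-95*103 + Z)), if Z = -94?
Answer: I*√10047 ≈ 100.23*I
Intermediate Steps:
B(u) = u (B(u) = 0 + u = u)
√(B(-168) + (-95*103 + Z)) = √(-168 + (-95*103 - 94)) = √(-168 + (-9785 - 94)) = √(-168 - 9879) = √(-10047) = I*√10047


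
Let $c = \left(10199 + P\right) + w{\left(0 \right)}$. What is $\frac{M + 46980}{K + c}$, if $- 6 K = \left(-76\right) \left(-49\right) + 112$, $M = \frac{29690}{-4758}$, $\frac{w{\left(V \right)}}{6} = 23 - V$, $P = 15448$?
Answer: $\frac{111750575}{59821541} \approx 1.8681$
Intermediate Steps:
$w{\left(V \right)} = 138 - 6 V$ ($w{\left(V \right)} = 6 \left(23 - V\right) = 138 - 6 V$)
$M = - \frac{14845}{2379}$ ($M = 29690 \left(- \frac{1}{4758}\right) = - \frac{14845}{2379} \approx -6.24$)
$c = 25785$ ($c = \left(10199 + 15448\right) + \left(138 - 0\right) = 25647 + \left(138 + 0\right) = 25647 + 138 = 25785$)
$K = - \frac{1918}{3}$ ($K = - \frac{\left(-76\right) \left(-49\right) + 112}{6} = - \frac{3724 + 112}{6} = \left(- \frac{1}{6}\right) 3836 = - \frac{1918}{3} \approx -639.33$)
$\frac{M + 46980}{K + c} = \frac{- \frac{14845}{2379} + 46980}{- \frac{1918}{3} + 25785} = \frac{111750575}{2379 \cdot \frac{75437}{3}} = \frac{111750575}{2379} \cdot \frac{3}{75437} = \frac{111750575}{59821541}$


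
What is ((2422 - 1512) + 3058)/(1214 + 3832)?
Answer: 1984/2523 ≈ 0.78637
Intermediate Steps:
((2422 - 1512) + 3058)/(1214 + 3832) = (910 + 3058)/5046 = 3968*(1/5046) = 1984/2523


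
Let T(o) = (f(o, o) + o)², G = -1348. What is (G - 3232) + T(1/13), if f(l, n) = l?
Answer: -774016/169 ≈ -4580.0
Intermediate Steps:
T(o) = 4*o² (T(o) = (o + o)² = (2*o)² = 4*o²)
(G - 3232) + T(1/13) = (-1348 - 3232) + 4*(1/13)² = -4580 + 4*(1/13)² = -4580 + 4*(1/169) = -4580 + 4/169 = -774016/169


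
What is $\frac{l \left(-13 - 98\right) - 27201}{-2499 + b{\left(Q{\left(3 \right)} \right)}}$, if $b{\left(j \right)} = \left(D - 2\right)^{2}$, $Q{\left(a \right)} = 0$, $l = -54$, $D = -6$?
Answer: $\frac{21207}{2435} \approx 8.7092$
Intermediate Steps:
$b{\left(j \right)} = 64$ ($b{\left(j \right)} = \left(-6 - 2\right)^{2} = \left(-8\right)^{2} = 64$)
$\frac{l \left(-13 - 98\right) - 27201}{-2499 + b{\left(Q{\left(3 \right)} \right)}} = \frac{- 54 \left(-13 - 98\right) - 27201}{-2499 + 64} = \frac{\left(-54\right) \left(-111\right) - 27201}{-2435} = \left(5994 - 27201\right) \left(- \frac{1}{2435}\right) = \left(-21207\right) \left(- \frac{1}{2435}\right) = \frac{21207}{2435}$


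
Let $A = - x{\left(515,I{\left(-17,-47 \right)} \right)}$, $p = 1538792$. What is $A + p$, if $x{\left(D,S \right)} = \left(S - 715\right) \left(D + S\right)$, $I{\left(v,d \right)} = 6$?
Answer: $1908181$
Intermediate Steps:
$x{\left(D,S \right)} = \left(-715 + S\right) \left(D + S\right)$
$A = 369389$ ($A = - (6^{2} - 368225 - 4290 + 515 \cdot 6) = - (36 - 368225 - 4290 + 3090) = \left(-1\right) \left(-369389\right) = 369389$)
$A + p = 369389 + 1538792 = 1908181$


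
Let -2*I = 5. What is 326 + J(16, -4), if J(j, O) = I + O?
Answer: 639/2 ≈ 319.50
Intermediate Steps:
I = -5/2 (I = -½*5 = -5/2 ≈ -2.5000)
J(j, O) = -5/2 + O
326 + J(16, -4) = 326 + (-5/2 - 4) = 326 - 13/2 = 639/2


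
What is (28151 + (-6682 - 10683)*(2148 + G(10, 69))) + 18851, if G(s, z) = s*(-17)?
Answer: -34300968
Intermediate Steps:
G(s, z) = -17*s
(28151 + (-6682 - 10683)*(2148 + G(10, 69))) + 18851 = (28151 + (-6682 - 10683)*(2148 - 17*10)) + 18851 = (28151 - 17365*(2148 - 170)) + 18851 = (28151 - 17365*1978) + 18851 = (28151 - 34347970) + 18851 = -34319819 + 18851 = -34300968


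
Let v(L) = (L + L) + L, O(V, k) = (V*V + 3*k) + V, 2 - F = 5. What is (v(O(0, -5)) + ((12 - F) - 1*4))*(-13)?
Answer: 442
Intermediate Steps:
F = -3 (F = 2 - 1*5 = 2 - 5 = -3)
O(V, k) = V + V**2 + 3*k (O(V, k) = (V**2 + 3*k) + V = V + V**2 + 3*k)
v(L) = 3*L (v(L) = 2*L + L = 3*L)
(v(O(0, -5)) + ((12 - F) - 1*4))*(-13) = (3*(0 + 0**2 + 3*(-5)) + ((12 - 1*(-3)) - 1*4))*(-13) = (3*(0 + 0 - 15) + ((12 + 3) - 4))*(-13) = (3*(-15) + (15 - 4))*(-13) = (-45 + 11)*(-13) = -34*(-13) = 442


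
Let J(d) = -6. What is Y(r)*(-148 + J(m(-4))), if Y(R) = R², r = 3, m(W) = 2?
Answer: -1386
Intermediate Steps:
Y(r)*(-148 + J(m(-4))) = 3²*(-148 - 6) = 9*(-154) = -1386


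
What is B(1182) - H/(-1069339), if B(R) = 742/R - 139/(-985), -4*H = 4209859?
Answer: -2721980513/12639586980 ≈ -0.21535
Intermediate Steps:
H = -4209859/4 (H = -¼*4209859 = -4209859/4 ≈ -1.0525e+6)
B(R) = 139/985 + 742/R (B(R) = 742/R - 139*(-1/985) = 742/R + 139/985 = 139/985 + 742/R)
B(1182) - H/(-1069339) = (139/985 + 742/1182) - (-4209859)/(4*(-1069339)) = (139/985 + 742*(1/1182)) - (-4209859)*(-1)/(4*1069339) = (139/985 + 371/591) - 1*4209859/4277356 = 2272/2955 - 4209859/4277356 = -2721980513/12639586980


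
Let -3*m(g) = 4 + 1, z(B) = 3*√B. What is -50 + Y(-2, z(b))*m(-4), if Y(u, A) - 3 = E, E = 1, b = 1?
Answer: -170/3 ≈ -56.667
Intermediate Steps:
Y(u, A) = 4 (Y(u, A) = 3 + 1 = 4)
m(g) = -5/3 (m(g) = -(4 + 1)/3 = -⅓*5 = -5/3)
-50 + Y(-2, z(b))*m(-4) = -50 + 4*(-5/3) = -50 - 20/3 = -170/3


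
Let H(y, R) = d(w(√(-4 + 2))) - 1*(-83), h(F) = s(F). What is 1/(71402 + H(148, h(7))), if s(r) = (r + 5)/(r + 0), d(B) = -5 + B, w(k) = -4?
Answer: 1/71476 ≈ 1.3991e-5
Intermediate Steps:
s(r) = (5 + r)/r
h(F) = (5 + F)/F
H(y, R) = 74 (H(y, R) = (-5 - 4) - 1*(-83) = -9 + 83 = 74)
1/(71402 + H(148, h(7))) = 1/(71402 + 74) = 1/71476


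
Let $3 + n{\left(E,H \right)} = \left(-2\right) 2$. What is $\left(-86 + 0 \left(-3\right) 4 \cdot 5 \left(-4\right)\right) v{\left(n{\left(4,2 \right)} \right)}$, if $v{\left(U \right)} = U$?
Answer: $602$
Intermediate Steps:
$n{\left(E,H \right)} = -7$ ($n{\left(E,H \right)} = -3 - 4 = -7$)
$\left(-86 + 0 \left(-3\right) 4 \cdot 5 \left(-4\right)\right) v{\left(n{\left(4,2 \right)} \right)} = \left(-86 + 0 \left(-3\right) 4 \cdot 5 \left(-4\right)\right) \left(-7\right) = \left(-86 + 0 \cdot 20 \left(-4\right)\right) \left(-7\right) = \left(-86 + 0 \left(-80\right)\right) \left(-7\right) = \left(-86 + 0\right) \left(-7\right) = \left(-86\right) \left(-7\right) = 602$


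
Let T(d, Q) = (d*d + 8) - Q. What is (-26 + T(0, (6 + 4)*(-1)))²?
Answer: 64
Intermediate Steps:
T(d, Q) = 8 + d² - Q (T(d, Q) = (d² + 8) - Q = (8 + d²) - Q = 8 + d² - Q)
(-26 + T(0, (6 + 4)*(-1)))² = (-26 + (8 + 0² - (6 + 4)*(-1)))² = (-26 + (8 + 0 - 10*(-1)))² = (-26 + (8 + 0 - 1*(-10)))² = (-26 + (8 + 0 + 10))² = (-26 + 18)² = (-8)² = 64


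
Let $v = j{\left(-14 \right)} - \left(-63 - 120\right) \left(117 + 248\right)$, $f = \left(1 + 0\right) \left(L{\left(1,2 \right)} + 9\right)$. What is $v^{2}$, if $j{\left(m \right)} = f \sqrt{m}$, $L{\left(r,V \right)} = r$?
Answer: $4461570625 + 1335900 i \sqrt{14} \approx 4.4616 \cdot 10^{9} + 4.9985 \cdot 10^{6} i$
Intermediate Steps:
$f = 10$ ($f = \left(1 + 0\right) \left(1 + 9\right) = 1 \cdot 10 = 10$)
$j{\left(m \right)} = 10 \sqrt{m}$
$v = 66795 + 10 i \sqrt{14}$ ($v = 10 \sqrt{-14} - \left(-63 - 120\right) \left(117 + 248\right) = 10 i \sqrt{14} - \left(-183\right) 365 = 10 i \sqrt{14} - -66795 = 10 i \sqrt{14} + 66795 = 66795 + 10 i \sqrt{14} \approx 66795.0 + 37.417 i$)
$v^{2} = \left(66795 + 10 i \sqrt{14}\right)^{2}$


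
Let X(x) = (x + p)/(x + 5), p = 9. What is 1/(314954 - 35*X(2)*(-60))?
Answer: 1/318254 ≈ 3.1421e-6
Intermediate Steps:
X(x) = (9 + x)/(5 + x) (X(x) = (x + 9)/(x + 5) = (9 + x)/(5 + x))
1/(314954 - 35*X(2)*(-60)) = 1/(314954 - 35*(9 + 2)/(5 + 2)*(-60)) = 1/(314954 - 35*11/7*(-60)) = 1/(314954 - 55*(-60)) = 1/(314954 + 3300) = 1/318254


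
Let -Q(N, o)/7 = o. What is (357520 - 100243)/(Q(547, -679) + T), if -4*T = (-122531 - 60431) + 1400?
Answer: 171518/33429 ≈ 5.1308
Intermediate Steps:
T = 90781/2 (T = -((-122531 - 60431) + 1400)/4 = -(-182962 + 1400)/4 = -¼*(-181562) = 90781/2 ≈ 45391.)
Q(N, o) = -7*o
(357520 - 100243)/(Q(547, -679) + T) = (357520 - 100243)/(-7*(-679) + 90781/2) = 257277/(4753 + 90781/2) = 257277/(100287/2) = 257277*(2/100287) = 171518/33429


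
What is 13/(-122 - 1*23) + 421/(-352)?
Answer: -65621/51040 ≈ -1.2857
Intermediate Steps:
13/(-122 - 1*23) + 421/(-352) = 13/(-122 - 23) + 421*(-1/352) = 13/(-145) - 421/352 = 13*(-1/145) - 421/352 = -13/145 - 421/352 = -65621/51040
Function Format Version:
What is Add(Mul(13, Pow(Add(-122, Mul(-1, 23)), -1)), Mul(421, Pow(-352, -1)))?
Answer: Rational(-65621, 51040) ≈ -1.2857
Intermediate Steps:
Add(Mul(13, Pow(Add(-122, Mul(-1, 23)), -1)), Mul(421, Pow(-352, -1))) = Add(Mul(13, Pow(Add(-122, -23), -1)), Mul(421, Rational(-1, 352))) = Add(Mul(13, Pow(-145, -1)), Rational(-421, 352)) = Add(Mul(13, Rational(-1, 145)), Rational(-421, 352)) = Add(Rational(-13, 145), Rational(-421, 352)) = Rational(-65621, 51040)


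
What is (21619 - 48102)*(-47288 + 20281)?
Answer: 715226381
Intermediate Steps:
(21619 - 48102)*(-47288 + 20281) = -26483*(-27007) = 715226381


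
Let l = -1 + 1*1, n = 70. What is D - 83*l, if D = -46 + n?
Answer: 24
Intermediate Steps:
D = 24 (D = -46 + 70 = 24)
l = 0 (l = -1 + 1 = 0)
D - 83*l = 24 - 83*0 = 24 + 0 = 24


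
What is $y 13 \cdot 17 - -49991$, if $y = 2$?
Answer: $50433$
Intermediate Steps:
$y 13 \cdot 17 - -49991 = 2 \cdot 13 \cdot 17 - -49991 = 26 \cdot 17 + 49991 = 442 + 49991 = 50433$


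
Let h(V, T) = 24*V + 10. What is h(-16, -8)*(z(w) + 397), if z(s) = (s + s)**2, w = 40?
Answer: -2542078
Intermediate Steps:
z(s) = 4*s**2 (z(s) = (2*s)**2 = 4*s**2)
h(V, T) = 10 + 24*V
h(-16, -8)*(z(w) + 397) = (10 + 24*(-16))*(4*40**2 + 397) = (10 - 384)*(4*1600 + 397) = -374*(6400 + 397) = -374*6797 = -2542078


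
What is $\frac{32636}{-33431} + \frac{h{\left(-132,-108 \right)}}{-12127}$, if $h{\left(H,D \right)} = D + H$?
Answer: $- \frac{387753332}{405417737} \approx -0.95643$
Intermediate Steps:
$\frac{32636}{-33431} + \frac{h{\left(-132,-108 \right)}}{-12127} = \frac{32636}{-33431} + \frac{-108 - 132}{-12127} = 32636 \left(- \frac{1}{33431}\right) - - \frac{240}{12127} = - \frac{32636}{33431} + \frac{240}{12127} = - \frac{387753332}{405417737}$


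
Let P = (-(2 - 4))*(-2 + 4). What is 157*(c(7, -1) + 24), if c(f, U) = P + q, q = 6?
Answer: 5338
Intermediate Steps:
P = 4 (P = -1*(-2)*2 = 2*2 = 4)
c(f, U) = 10 (c(f, U) = 4 + 6 = 10)
157*(c(7, -1) + 24) = 157*(10 + 24) = 157*34 = 5338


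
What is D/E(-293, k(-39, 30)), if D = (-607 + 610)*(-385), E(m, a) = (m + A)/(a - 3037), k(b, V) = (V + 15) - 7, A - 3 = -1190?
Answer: -692769/296 ≈ -2340.4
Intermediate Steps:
A = -1187 (A = 3 - 1190 = -1187)
k(b, V) = 8 + V (k(b, V) = (15 + V) - 7 = 8 + V)
E(m, a) = (-1187 + m)/(-3037 + a) (E(m, a) = (m - 1187)/(a - 3037) = (-1187 + m)/(-3037 + a))
D = -1155 (D = 3*(-385) = -1155)
D/E(-293, k(-39, 30)) = -1155*(-3037 + (8 + 30))/(-1187 - 293) = -1155/(-1480/(-3037 + 38)) = -1155/(-1480/(-2999)) = -1155/((-1/2999*(-1480))) = -1155/1480/2999 = -1155*2999/1480 = -692769/296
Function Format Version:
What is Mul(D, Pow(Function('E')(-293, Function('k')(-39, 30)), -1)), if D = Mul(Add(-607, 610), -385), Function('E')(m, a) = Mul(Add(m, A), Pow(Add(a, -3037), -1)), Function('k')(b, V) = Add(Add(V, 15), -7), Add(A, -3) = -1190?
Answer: Rational(-692769, 296) ≈ -2340.4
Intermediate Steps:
A = -1187 (A = Add(3, -1190) = -1187)
Function('k')(b, V) = Add(8, V) (Function('k')(b, V) = Add(Add(15, V), -7) = Add(8, V))
Function('E')(m, a) = Mul(Pow(Add(-3037, a), -1), Add(-1187, m)) (Function('E')(m, a) = Mul(Add(m, -1187), Pow(Add(a, -3037), -1)) = Mul(Add(-1187, m), Pow(Add(-3037, a), -1)) = Mul(Pow(Add(-3037, a), -1), Add(-1187, m)))
D = -1155 (D = Mul(3, -385) = -1155)
Mul(D, Pow(Function('E')(-293, Function('k')(-39, 30)), -1)) = Mul(-1155, Pow(Mul(Pow(Add(-3037, Add(8, 30)), -1), Add(-1187, -293)), -1)) = Mul(-1155, Pow(Mul(Pow(Add(-3037, 38), -1), -1480), -1)) = Mul(-1155, Pow(Mul(Pow(-2999, -1), -1480), -1)) = Mul(-1155, Pow(Mul(Rational(-1, 2999), -1480), -1)) = Mul(-1155, Pow(Rational(1480, 2999), -1)) = Mul(-1155, Rational(2999, 1480)) = Rational(-692769, 296)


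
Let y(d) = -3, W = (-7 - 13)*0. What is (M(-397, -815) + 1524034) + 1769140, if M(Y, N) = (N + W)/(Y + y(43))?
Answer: 263454083/80 ≈ 3.2932e+6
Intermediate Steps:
W = 0 (W = -20*0 = 0)
M(Y, N) = N/(-3 + Y) (M(Y, N) = (N + 0)/(Y - 3) = N/(-3 + Y))
(M(-397, -815) + 1524034) + 1769140 = (-815/(-3 - 397) + 1524034) + 1769140 = (-815/(-400) + 1524034) + 1769140 = (-815*(-1/400) + 1524034) + 1769140 = (163/80 + 1524034) + 1769140 = 121922883/80 + 1769140 = 263454083/80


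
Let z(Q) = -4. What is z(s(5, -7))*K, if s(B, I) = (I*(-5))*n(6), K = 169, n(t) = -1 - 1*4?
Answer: -676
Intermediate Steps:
n(t) = -5 (n(t) = -1 - 4 = -5)
s(B, I) = 25*I (s(B, I) = (I*(-5))*(-5) = -5*I*(-5) = 25*I)
z(s(5, -7))*K = -4*169 = -676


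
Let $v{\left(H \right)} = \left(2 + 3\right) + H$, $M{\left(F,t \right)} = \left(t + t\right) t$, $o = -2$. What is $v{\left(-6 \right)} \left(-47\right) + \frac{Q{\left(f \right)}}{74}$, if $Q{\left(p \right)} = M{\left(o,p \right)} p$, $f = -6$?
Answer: $\frac{1523}{37} \approx 41.162$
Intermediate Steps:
$M{\left(F,t \right)} = 2 t^{2}$ ($M{\left(F,t \right)} = 2 t t = 2 t^{2}$)
$v{\left(H \right)} = 5 + H$
$Q{\left(p \right)} = 2 p^{3}$ ($Q{\left(p \right)} = 2 p^{2} p = 2 p^{3}$)
$v{\left(-6 \right)} \left(-47\right) + \frac{Q{\left(f \right)}}{74} = \left(5 - 6\right) \left(-47\right) + \frac{2 \left(-6\right)^{3}}{74} = \left(-1\right) \left(-47\right) + 2 \left(-216\right) \frac{1}{74} = 47 - \frac{216}{37} = \frac{1523}{37}$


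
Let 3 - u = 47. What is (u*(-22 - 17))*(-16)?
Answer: -27456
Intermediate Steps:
u = -44 (u = 3 - 1*47 = 3 - 47 = -44)
(u*(-22 - 17))*(-16) = -44*(-22 - 17)*(-16) = -44*(-39)*(-16) = 1716*(-16) = -27456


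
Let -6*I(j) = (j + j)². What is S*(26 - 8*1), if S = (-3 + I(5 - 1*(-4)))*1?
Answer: -1026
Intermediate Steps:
I(j) = -2*j²/3 (I(j) = -(j + j)²/6 = -4*j²/6 = -2*j²/3)
S = -57 (S = (-3 - 2*(5 - 1*(-4))²/3)*1 = (-3 - 2*(5 + 4)²/3)*1 = (-3 - ⅔*9²)*1 = (-3 - ⅔*81)*1 = (-3 - 54)*1 = -57*1 = -57)
S*(26 - 8*1) = -57*(26 - 8*1) = -57*(26 - 8) = -57*18 = -1026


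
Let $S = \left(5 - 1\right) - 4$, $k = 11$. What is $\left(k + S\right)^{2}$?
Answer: $121$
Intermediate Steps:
$S = 0$ ($S = 4 - 4 = 0$)
$\left(k + S\right)^{2} = \left(11 + 0\right)^{2} = 11^{2} = 121$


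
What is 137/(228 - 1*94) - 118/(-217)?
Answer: 45541/29078 ≈ 1.5662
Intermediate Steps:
137/(228 - 1*94) - 118/(-217) = 137/(228 - 94) - 118*(-1/217) = 137/134 + 118/217 = 45541/29078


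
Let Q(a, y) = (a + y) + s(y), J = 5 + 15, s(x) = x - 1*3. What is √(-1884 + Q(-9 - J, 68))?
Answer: 2*I*√445 ≈ 42.19*I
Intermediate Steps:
s(x) = -3 + x (s(x) = x - 3 = -3 + x)
J = 20
Q(a, y) = -3 + a + 2*y (Q(a, y) = (a + y) + (-3 + y) = -3 + a + 2*y)
√(-1884 + Q(-9 - J, 68)) = √(-1884 + (-3 + (-9 - 1*20) + 2*68)) = √(-1884 + (-3 + (-9 - 20) + 136)) = √(-1884 + (-3 - 29 + 136)) = √(-1884 + 104) = √(-1780) = 2*I*√445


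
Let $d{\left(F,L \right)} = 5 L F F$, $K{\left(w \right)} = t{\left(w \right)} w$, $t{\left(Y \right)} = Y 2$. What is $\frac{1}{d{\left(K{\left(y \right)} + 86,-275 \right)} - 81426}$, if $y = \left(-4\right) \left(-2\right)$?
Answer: $- \frac{1}{63050926} \approx -1.586 \cdot 10^{-8}$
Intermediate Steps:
$y = 8$
$t{\left(Y \right)} = 2 Y$
$K{\left(w \right)} = 2 w^{2}$ ($K{\left(w \right)} = 2 w w = 2 w^{2}$)
$d{\left(F,L \right)} = 5 L F^{2}$ ($d{\left(F,L \right)} = 5 F L F = 5 L F^{2}$)
$\frac{1}{d{\left(K{\left(y \right)} + 86,-275 \right)} - 81426} = \frac{1}{5 \left(-275\right) \left(2 \cdot 8^{2} + 86\right)^{2} - 81426} = \frac{1}{5 \left(-275\right) \left(2 \cdot 64 + 86\right)^{2} - 81426} = \frac{1}{5 \left(-275\right) \left(128 + 86\right)^{2} - 81426} = \frac{1}{5 \left(-275\right) 214^{2} - 81426} = \frac{1}{5 \left(-275\right) 45796 - 81426} = \frac{1}{-62969500 - 81426} = \frac{1}{-63050926} = - \frac{1}{63050926}$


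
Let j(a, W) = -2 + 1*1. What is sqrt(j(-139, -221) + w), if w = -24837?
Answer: I*sqrt(24838) ≈ 157.6*I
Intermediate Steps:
j(a, W) = -1 (j(a, W) = -2 + 1 = -1)
sqrt(j(-139, -221) + w) = sqrt(-1 - 24837) = sqrt(-24838) = I*sqrt(24838)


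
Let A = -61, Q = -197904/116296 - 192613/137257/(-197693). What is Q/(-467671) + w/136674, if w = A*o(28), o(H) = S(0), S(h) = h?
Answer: 671256598507357/184476489284398462027 ≈ 3.6387e-6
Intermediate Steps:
Q = -671256598507357/394457833144237 (Q = -197904*1/116296 - 192613*1/137257*(-1/197693) = -24738/14537 - 192613/137257*(-1/197693) = -24738/14537 + 192613/27134748101 = -671256598507357/394457833144237 ≈ -1.7017)
o(H) = 0
w = 0 (w = -61*0 = 0)
Q/(-467671) + w/136674 = -671256598507357/394457833144237/(-467671) + 0/136674 = -671256598507357/394457833144237*(-1/467671) + 0*(1/136674) = 671256598507357/184476489284398462027 + 0 = 671256598507357/184476489284398462027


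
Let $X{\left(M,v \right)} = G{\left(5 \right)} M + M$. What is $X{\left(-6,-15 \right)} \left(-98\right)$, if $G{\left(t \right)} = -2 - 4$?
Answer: $-2940$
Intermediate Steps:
$G{\left(t \right)} = -6$ ($G{\left(t \right)} = -2 - 4 = -6$)
$X{\left(M,v \right)} = - 5 M$ ($X{\left(M,v \right)} = - 6 M + M = - 5 M$)
$X{\left(-6,-15 \right)} \left(-98\right) = \left(-5\right) \left(-6\right) \left(-98\right) = 30 \left(-98\right) = -2940$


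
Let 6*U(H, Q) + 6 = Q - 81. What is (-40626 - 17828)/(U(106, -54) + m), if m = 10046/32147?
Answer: 3758241476/1490817 ≈ 2520.9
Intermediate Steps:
U(H, Q) = -29/2 + Q/6 (U(H, Q) = -1 + (Q - 81)/6 = -1 + (-81 + Q)/6 = -1 + (-27/2 + Q/6) = -29/2 + Q/6)
m = 10046/32147 (m = 10046*(1/32147) = 10046/32147 ≈ 0.31250)
(-40626 - 17828)/(U(106, -54) + m) = (-40626 - 17828)/((-29/2 + (1/6)*(-54)) + 10046/32147) = -58454/((-29/2 - 9) + 10046/32147) = -58454/(-47/2 + 10046/32147) = -58454/(-1490817/64294) = -58454*(-64294/1490817) = 3758241476/1490817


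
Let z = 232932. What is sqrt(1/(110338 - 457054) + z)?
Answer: sqrt(777811611376241)/57786 ≈ 482.63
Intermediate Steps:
sqrt(1/(110338 - 457054) + z) = sqrt(1/(110338 - 457054) + 232932) = sqrt(1/(-346716) + 232932) = sqrt(-1/346716 + 232932) = sqrt(80761251311/346716) = sqrt(777811611376241)/57786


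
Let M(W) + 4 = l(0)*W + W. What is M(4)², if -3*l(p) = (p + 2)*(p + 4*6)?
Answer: 4096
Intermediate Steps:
l(p) = -(2 + p)*(24 + p)/3 (l(p) = -(p + 2)*(p + 4*6)/3 = -(2 + p)*(p + 24)/3 = -(2 + p)*(24 + p)/3)
M(W) = -4 - 15*W (M(W) = -4 + ((-16 - 26/3*0 - ⅓*0²)*W + W) = -4 + ((-16 + 0 - ⅓*0)*W + W) = -4 + ((-16 + 0 + 0)*W + W) = -4 + (-16*W + W) = -4 - 15*W)
M(4)² = (-4 - 15*4)² = (-4 - 60)² = (-64)² = 4096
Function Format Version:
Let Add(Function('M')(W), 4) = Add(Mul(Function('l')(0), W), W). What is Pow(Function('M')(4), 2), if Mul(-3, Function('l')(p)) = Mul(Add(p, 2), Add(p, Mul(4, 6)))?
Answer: 4096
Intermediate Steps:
Function('l')(p) = Mul(Rational(-1, 3), Add(2, p), Add(24, p)) (Function('l')(p) = Mul(Rational(-1, 3), Mul(Add(p, 2), Add(p, Mul(4, 6)))) = Mul(Rational(-1, 3), Mul(Add(2, p), Add(p, 24))) = Mul(Rational(-1, 3), Mul(Add(2, p), Add(24, p))) = Mul(Rational(-1, 3), Add(2, p), Add(24, p)))
Function('M')(W) = Add(-4, Mul(-15, W)) (Function('M')(W) = Add(-4, Add(Mul(Add(-16, Mul(Rational(-26, 3), 0), Mul(Rational(-1, 3), Pow(0, 2))), W), W)) = Add(-4, Add(Mul(Add(-16, 0, Mul(Rational(-1, 3), 0)), W), W)) = Add(-4, Add(Mul(Add(-16, 0, 0), W), W)) = Add(-4, Add(Mul(-16, W), W)) = Add(-4, Mul(-15, W)))
Pow(Function('M')(4), 2) = Pow(Add(-4, Mul(-15, 4)), 2) = Pow(Add(-4, -60), 2) = Pow(-64, 2) = 4096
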